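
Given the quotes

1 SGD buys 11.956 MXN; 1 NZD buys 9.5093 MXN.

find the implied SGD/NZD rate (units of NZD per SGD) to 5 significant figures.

1 SGD × 11.956 = 11.956 MXN
11.956 MXN ÷ 9.5093 = 1.2573 NZD

SGD/NZD = 1.2573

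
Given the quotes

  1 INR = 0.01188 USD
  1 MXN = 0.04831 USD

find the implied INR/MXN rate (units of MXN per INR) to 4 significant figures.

INR/MXN = 0.2459

1 INR × 0.01188 = 0.01188 USD
0.01188 USD ÷ 0.04831 = 0.245912 MXN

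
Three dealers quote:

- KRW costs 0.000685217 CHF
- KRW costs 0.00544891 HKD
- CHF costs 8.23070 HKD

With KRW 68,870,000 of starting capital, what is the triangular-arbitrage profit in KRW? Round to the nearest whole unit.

Profit: KRW 2,412,898

Profitable loop is KRW → CHF → HKD → KRW:
KRW 68,870,000 × 0.000685217 = CHF 47,190.89
CHF 47,190.89 × 8.23070 = HKD 388,414.10
HKD 388,414.10 ÷ 0.00544891 = KRW 71,282,898
Profit = KRW 71,282,898 − KRW 68,870,000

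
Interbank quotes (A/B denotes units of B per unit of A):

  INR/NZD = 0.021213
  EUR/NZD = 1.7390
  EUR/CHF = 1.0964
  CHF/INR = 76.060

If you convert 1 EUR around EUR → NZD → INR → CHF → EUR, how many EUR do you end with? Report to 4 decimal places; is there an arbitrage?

Around EUR → NZD → INR → CHF → EUR: 1 × 1.7390 ÷ 0.021213 ÷ 76.060 ÷ 1.0964 = 0.983042
Product < 1; profitable direction is EUR → CHF → INR → NZD → EUR.

0.9830 (arbitrage exists)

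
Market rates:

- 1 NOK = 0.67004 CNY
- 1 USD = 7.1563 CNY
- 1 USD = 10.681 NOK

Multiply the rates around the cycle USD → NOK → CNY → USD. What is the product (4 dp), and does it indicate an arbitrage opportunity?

1.0001 (no arbitrage)

Around USD → NOK → CNY → USD: 1 × 10.681 × 0.67004 ÷ 7.1563 = 1.000056
Product ≈ 1 (deviation 0.006%, within rounding noise).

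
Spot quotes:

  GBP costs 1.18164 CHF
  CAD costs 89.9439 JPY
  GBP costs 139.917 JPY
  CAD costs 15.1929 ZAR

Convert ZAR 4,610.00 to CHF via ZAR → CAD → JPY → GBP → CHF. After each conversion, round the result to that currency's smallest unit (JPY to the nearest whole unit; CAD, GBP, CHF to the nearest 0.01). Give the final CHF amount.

CHF 230.49

ZAR 4,610.00 ÷ 15.1929 = CAD 303.43
CAD 303.43 × 89.9439 = JPY 27,292
JPY 27,292 ÷ 139.917 = GBP 195.06
GBP 195.06 × 1.18164 = CHF 230.49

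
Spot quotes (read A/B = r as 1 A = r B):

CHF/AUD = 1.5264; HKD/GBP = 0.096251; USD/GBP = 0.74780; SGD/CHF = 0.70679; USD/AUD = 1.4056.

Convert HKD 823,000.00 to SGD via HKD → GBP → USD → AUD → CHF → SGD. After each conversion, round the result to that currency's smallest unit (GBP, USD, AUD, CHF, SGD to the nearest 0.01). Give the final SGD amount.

SGD 138,013.84

HKD 823,000.00 × 0.096251 = GBP 79,214.57
GBP 79,214.57 ÷ 0.74780 = USD 105,930.16
USD 105,930.16 × 1.4056 = AUD 148,895.43
AUD 148,895.43 ÷ 1.5264 = CHF 97,546.80
CHF 97,546.80 ÷ 0.70679 = SGD 138,013.84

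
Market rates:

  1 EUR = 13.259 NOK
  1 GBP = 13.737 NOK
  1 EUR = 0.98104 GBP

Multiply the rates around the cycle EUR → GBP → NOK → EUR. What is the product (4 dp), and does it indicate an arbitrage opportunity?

Around EUR → GBP → NOK → EUR: 1 × 0.98104 × 13.737 ÷ 13.259 = 1.016407
Product > 1; profitable direction is EUR → GBP → NOK → EUR.

1.0164 (arbitrage exists)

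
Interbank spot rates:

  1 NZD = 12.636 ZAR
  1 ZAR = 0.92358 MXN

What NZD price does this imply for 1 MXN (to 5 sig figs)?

MXN/NZD = 0.085687

1 MXN ÷ 0.92358 = 1.08274 ZAR
1.08274 ZAR ÷ 12.636 = 0.0856872 NZD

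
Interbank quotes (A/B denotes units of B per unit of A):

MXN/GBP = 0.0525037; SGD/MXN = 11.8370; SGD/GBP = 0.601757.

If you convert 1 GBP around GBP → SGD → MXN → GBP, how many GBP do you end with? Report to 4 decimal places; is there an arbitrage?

1.0328 (arbitrage exists)

Around GBP → SGD → MXN → GBP: 1 ÷ 0.601757 × 11.8370 × 0.0525037 = 1.032786
Product > 1; profitable direction is GBP → SGD → MXN → GBP.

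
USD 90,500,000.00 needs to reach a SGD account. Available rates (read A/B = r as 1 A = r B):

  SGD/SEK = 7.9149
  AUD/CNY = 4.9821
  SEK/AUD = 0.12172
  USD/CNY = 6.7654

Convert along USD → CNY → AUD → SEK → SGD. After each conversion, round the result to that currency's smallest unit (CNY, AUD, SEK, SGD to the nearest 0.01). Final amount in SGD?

SGD 127,562,270.88

USD 90,500,000.00 × 6.7654 = CNY 612,268,700.00
CNY 612,268,700.00 ÷ 4.9821 = AUD 122,893,699.44
AUD 122,893,699.44 ÷ 0.12172 = SEK 1,009,642,617.81
SEK 1,009,642,617.81 ÷ 7.9149 = SGD 127,562,270.88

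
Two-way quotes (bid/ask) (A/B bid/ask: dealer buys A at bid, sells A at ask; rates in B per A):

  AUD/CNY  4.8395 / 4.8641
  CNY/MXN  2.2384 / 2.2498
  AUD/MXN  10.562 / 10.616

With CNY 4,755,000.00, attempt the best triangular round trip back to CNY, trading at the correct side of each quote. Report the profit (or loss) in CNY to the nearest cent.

Best loop CNY → MXN → AUD → CNY:
CNY 4,755,000.00 × 2.2384 (sell CNY at bid) = MXN 10,643,592.00
MXN 10,643,592.00 ÷ 10.616 (buy AUD at ask) = AUD 1,002,599.10
AUD 1,002,599.10 × 4.8395 (sell AUD at bid) = CNY 4,852,078.32

Net profit: CNY 97,078.32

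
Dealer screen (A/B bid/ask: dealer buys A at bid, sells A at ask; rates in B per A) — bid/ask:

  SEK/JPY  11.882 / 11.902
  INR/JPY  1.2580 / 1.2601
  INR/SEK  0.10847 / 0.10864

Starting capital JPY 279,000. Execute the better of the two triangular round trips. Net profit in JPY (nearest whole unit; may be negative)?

Best loop JPY → INR → SEK → JPY:
JPY 279,000 ÷ 1.2601 (buy INR at ask) = INR 221,411.00
INR 221,411.00 × 0.10847 (sell INR at bid) = SEK 24,016.45
SEK 24,016.45 × 11.882 (sell SEK at bid) = JPY 285,363

Net profit: JPY 6,363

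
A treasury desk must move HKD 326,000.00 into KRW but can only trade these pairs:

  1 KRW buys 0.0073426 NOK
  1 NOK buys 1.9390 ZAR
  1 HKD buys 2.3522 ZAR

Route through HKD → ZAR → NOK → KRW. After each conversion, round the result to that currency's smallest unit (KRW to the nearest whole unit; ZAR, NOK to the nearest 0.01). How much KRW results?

KRW 53,859,730

HKD 326,000.00 × 2.3522 = ZAR 766,817.20
ZAR 766,817.20 ÷ 1.9390 = NOK 395,470.45
NOK 395,470.45 ÷ 0.0073426 = KRW 53,859,730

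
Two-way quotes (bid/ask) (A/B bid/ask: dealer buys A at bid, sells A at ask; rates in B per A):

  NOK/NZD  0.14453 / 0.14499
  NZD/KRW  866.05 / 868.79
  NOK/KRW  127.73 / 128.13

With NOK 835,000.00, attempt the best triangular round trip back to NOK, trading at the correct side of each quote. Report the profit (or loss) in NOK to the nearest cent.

Best loop NOK → KRW → NZD → NOK:
NOK 835,000.00 × 127.73 (sell NOK at bid) = KRW 106,654,550
KRW 106,654,550 ÷ 868.79 (buy NZD at ask) = NZD 122,762.17
NZD 122,762.17 ÷ 0.14499 (buy NOK at ask) = NOK 846,694.08

Net profit: NOK 11,694.08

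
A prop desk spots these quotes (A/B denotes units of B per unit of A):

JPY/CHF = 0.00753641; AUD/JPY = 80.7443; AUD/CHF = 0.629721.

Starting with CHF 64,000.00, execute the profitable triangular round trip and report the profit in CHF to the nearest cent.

Profitable loop is CHF → JPY → AUD → CHF:
CHF 64,000.00 ÷ 0.00753641 = JPY 8,492,107
JPY 8,492,107 ÷ 80.7443 = AUD 105,172.84
AUD 105,172.84 × 0.629721 = CHF 66,229.54
Profit = CHF 66,229.54 − CHF 64,000.00

Profit: CHF 2,229.54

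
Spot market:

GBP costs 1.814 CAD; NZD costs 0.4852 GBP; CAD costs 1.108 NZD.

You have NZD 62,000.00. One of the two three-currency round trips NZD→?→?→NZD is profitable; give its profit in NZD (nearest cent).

Profit: NZD 1,576.10

Profitable loop is NZD → CAD → GBP → NZD:
NZD 62,000.00 ÷ 1.108 = CAD 55,956.68
CAD 55,956.68 ÷ 1.814 = GBP 30,847.12
GBP 30,847.12 ÷ 0.4852 = NZD 63,576.10
Profit = NZD 63,576.10 − NZD 62,000.00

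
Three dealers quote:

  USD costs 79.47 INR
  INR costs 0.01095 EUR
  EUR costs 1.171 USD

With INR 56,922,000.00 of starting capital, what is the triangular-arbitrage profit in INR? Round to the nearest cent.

Profit: INR 1,081,523.78

Profitable loop is INR → EUR → USD → INR:
INR 56,922,000.00 × 0.01095 = EUR 623,295.90
EUR 623,295.90 × 1.171 = USD 729,879.50
USD 729,879.50 × 79.47 = INR 58,003,523.78
Profit = INR 58,003,523.78 − INR 56,922,000.00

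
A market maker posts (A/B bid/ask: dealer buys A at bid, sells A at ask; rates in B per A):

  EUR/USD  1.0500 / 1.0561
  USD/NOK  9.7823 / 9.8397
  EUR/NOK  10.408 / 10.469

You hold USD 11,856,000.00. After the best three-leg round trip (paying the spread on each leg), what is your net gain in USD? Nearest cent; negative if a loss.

Best loop USD → EUR → NOK → USD:
USD 11,856,000.00 ÷ 1.0561 (buy EUR at ask) = EUR 11,226,209.64
EUR 11,226,209.64 × 10.408 (sell EUR at bid) = NOK 116,842,389.93
NOK 116,842,389.93 ÷ 9.8397 (buy USD at ask) = USD 11,874,588.65

Net profit: USD 18,588.65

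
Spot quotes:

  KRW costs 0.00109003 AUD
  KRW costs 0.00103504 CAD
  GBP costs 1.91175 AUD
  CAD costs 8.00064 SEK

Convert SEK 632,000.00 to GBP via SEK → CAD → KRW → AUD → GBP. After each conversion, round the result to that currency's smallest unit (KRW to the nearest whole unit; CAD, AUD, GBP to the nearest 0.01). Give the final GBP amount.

SEK 632,000.00 ÷ 8.00064 = CAD 78,993.68
CAD 78,993.68 ÷ 0.00103504 = KRW 76,319,447
KRW 76,319,447 × 0.00109003 = AUD 83,190.49
AUD 83,190.49 ÷ 1.91175 = GBP 43,515.36

GBP 43,515.36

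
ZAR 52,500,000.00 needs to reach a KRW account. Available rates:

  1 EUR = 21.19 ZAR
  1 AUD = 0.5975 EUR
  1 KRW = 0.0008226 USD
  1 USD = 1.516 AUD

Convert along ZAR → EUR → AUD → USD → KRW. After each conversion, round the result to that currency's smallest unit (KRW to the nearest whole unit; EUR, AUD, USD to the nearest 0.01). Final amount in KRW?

ZAR 52,500,000.00 ÷ 21.19 = EUR 2,477,583.77
EUR 2,477,583.77 ÷ 0.5975 = AUD 4,146,583.72
AUD 4,146,583.72 ÷ 1.516 = USD 2,735,213.54
USD 2,735,213.54 ÷ 0.0008226 = KRW 3,325,083,321

KRW 3,325,083,321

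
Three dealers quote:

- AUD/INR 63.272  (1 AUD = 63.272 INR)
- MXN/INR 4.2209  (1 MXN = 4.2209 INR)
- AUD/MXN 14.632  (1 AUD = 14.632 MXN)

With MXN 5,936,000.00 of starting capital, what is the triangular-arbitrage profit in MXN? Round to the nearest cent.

Profitable loop is MXN → AUD → INR → MXN:
MXN 5,936,000.00 ÷ 14.632 = AUD 405,686.17
AUD 405,686.17 × 63.272 = INR 25,668,575.18
INR 25,668,575.18 ÷ 4.2209 = MXN 6,081,303.79
Profit = MXN 6,081,303.79 − MXN 5,936,000.00

Profit: MXN 145,303.79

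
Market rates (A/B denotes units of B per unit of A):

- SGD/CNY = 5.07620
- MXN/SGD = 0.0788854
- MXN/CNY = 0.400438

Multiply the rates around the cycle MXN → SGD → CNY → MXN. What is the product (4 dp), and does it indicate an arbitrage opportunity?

Around MXN → SGD → CNY → MXN: 1 × 0.0788854 × 5.07620 ÷ 0.400438 = 1.000000
Product ≈ 1 (deviation 0.000%, within rounding noise).

1.0000 (no arbitrage)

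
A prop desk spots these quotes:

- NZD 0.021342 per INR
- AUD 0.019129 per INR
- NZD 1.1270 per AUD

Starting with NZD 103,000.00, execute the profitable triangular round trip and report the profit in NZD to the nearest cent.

Profit: NZD 1,044.30

Profitable loop is NZD → INR → AUD → NZD:
NZD 103,000.00 ÷ 0.021342 = INR 4,826,164.37
INR 4,826,164.37 × 0.019129 = AUD 92,319.70
AUD 92,319.70 × 1.1270 = NZD 104,044.30
Profit = NZD 104,044.30 − NZD 103,000.00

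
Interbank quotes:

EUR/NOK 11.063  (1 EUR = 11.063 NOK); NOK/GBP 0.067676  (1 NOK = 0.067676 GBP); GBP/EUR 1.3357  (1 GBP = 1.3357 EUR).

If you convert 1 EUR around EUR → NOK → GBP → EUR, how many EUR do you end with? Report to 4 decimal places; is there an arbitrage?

1.0000 (no arbitrage)

Around EUR → NOK → GBP → EUR: 1 × 11.063 × 0.067676 × 1.3357 = 1.000038
Product ≈ 1 (deviation 0.004%, within rounding noise).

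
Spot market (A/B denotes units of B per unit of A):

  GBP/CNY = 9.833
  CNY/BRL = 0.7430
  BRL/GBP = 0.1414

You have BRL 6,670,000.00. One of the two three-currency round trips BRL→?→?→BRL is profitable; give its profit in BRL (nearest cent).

Profitable loop is BRL → GBP → CNY → BRL:
BRL 6,670,000.00 × 0.1414 = GBP 943,138.00
GBP 943,138.00 × 9.833 = CNY 9,273,875.95
CNY 9,273,875.95 × 0.7430 = BRL 6,890,489.83
Profit = BRL 6,890,489.83 − BRL 6,670,000.00

Profit: BRL 220,489.83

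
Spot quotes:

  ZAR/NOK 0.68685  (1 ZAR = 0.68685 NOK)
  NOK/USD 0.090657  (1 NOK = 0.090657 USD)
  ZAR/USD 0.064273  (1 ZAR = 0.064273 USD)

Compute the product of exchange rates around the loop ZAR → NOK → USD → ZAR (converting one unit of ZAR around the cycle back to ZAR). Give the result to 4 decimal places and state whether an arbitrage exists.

Around ZAR → NOK → USD → ZAR: 1 × 0.68685 × 0.090657 ÷ 0.064273 = 0.968801
Product < 1; profitable direction is ZAR → USD → NOK → ZAR.

0.9688 (arbitrage exists)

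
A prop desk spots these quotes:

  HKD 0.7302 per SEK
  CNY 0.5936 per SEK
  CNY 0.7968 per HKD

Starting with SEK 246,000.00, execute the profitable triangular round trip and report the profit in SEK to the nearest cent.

Profitable loop is SEK → CNY → HKD → SEK:
SEK 246,000.00 × 0.5936 = CNY 146,025.60
CNY 146,025.60 ÷ 0.7968 = HKD 183,265.06
HKD 183,265.06 ÷ 0.7302 = SEK 250,979.27
Profit = SEK 250,979.27 − SEK 246,000.00

Profit: SEK 4,979.27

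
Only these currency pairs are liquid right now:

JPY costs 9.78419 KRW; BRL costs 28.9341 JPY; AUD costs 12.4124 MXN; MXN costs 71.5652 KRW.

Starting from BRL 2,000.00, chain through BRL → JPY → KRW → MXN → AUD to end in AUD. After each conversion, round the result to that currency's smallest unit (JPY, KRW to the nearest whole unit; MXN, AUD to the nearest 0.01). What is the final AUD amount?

BRL 2,000.00 × 28.9341 = JPY 57,868
JPY 57,868 × 9.78419 = KRW 566,192
KRW 566,192 ÷ 71.5652 = MXN 7,911.55
MXN 7,911.55 ÷ 12.4124 = AUD 637.39

AUD 637.39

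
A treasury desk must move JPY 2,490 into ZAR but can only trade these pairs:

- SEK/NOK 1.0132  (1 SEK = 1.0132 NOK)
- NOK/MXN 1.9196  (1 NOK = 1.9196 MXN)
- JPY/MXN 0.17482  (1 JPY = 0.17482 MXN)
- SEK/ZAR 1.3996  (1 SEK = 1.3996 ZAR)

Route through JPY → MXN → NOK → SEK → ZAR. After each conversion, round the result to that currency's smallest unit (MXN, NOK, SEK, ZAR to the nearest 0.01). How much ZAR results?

JPY 2,490 × 0.17482 = MXN 435.30
MXN 435.30 ÷ 1.9196 = NOK 226.77
NOK 226.77 ÷ 1.0132 = SEK 223.82
SEK 223.82 × 1.3996 = ZAR 313.26

ZAR 313.26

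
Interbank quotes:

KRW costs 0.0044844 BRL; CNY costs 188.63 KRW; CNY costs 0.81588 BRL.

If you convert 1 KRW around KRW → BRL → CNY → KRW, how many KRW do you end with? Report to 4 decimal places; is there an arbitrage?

1.0368 (arbitrage exists)

Around KRW → BRL → CNY → KRW: 1 × 0.0044844 ÷ 0.81588 × 188.63 = 1.036785
Product > 1; profitable direction is KRW → BRL → CNY → KRW.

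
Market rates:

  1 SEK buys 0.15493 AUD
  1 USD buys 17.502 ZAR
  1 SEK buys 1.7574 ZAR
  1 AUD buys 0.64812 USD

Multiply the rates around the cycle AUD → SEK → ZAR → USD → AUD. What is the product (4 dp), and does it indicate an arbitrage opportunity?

1.0000 (no arbitrage)

Around AUD → SEK → ZAR → USD → AUD: 1 ÷ 0.15493 × 1.7574 ÷ 17.502 ÷ 0.64812 = 0.999982
Product ≈ 1 (deviation 0.002%, within rounding noise).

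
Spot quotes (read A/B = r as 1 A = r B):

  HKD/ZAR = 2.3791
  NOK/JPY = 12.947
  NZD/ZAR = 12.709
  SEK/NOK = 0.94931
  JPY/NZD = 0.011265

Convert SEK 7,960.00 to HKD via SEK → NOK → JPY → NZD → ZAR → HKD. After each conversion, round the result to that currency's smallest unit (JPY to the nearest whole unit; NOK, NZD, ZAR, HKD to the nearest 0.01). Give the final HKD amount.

HKD 5,887.35

SEK 7,960.00 × 0.94931 = NOK 7,556.51
NOK 7,556.51 × 12.947 = JPY 97,834
JPY 97,834 × 0.011265 = NZD 1,102.10
NZD 1,102.10 × 12.709 = ZAR 14,006.59
ZAR 14,006.59 ÷ 2.3791 = HKD 5,887.35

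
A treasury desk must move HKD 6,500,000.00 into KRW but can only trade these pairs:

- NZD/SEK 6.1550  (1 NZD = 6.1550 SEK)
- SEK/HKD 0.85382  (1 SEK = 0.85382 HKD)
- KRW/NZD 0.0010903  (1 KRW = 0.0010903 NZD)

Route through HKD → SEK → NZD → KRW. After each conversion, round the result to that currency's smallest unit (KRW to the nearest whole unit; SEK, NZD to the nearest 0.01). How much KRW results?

HKD 6,500,000.00 ÷ 0.85382 = SEK 7,612,845.80
SEK 7,612,845.80 ÷ 6.1550 = NZD 1,236,855.53
NZD 1,236,855.53 ÷ 0.0010903 = KRW 1,134,417,619

KRW 1,134,417,619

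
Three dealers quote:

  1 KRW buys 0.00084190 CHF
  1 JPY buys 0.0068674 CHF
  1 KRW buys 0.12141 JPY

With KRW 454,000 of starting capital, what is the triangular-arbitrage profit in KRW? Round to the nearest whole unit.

Profit: KRW 4,426

Profitable loop is KRW → CHF → JPY → KRW:
KRW 454,000 × 0.00084190 = CHF 382.22
CHF 382.22 ÷ 0.0068674 = JPY 55,658
JPY 55,658 ÷ 0.12141 = KRW 458,426
Profit = KRW 458,426 − KRW 454,000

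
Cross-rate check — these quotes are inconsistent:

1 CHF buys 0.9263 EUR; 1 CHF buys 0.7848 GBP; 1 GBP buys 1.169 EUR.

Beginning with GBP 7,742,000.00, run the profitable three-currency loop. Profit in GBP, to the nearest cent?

Profitable loop is GBP → CHF → EUR → GBP:
GBP 7,742,000.00 ÷ 0.7848 = CHF 9,864,933.74
CHF 9,864,933.74 × 0.9263 = EUR 9,137,888.12
EUR 9,137,888.12 ÷ 1.169 = GBP 7,816,841.85
Profit = GBP 7,816,841.85 − GBP 7,742,000.00

Profit: GBP 74,841.85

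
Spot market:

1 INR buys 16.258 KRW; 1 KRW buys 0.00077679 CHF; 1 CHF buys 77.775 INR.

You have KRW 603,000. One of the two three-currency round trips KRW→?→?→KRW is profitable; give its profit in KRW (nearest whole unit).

Profitable loop is KRW → INR → CHF → KRW:
KRW 603,000 ÷ 16.258 = INR 37,089.43
INR 37,089.43 ÷ 77.775 = CHF 476.88
CHF 476.88 ÷ 0.00077679 = KRW 613,913
Profit = KRW 613,913 − KRW 603,000

Profit: KRW 10,913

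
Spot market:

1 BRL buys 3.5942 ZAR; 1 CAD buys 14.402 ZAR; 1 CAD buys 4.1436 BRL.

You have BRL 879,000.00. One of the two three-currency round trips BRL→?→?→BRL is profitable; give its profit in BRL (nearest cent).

Profitable loop is BRL → ZAR → CAD → BRL:
BRL 879,000.00 × 3.5942 = ZAR 3,159,301.80
ZAR 3,159,301.80 ÷ 14.402 = CAD 219,365.49
CAD 219,365.49 × 4.1436 = BRL 908,962.85
Profit = BRL 908,962.85 − BRL 879,000.00

Profit: BRL 29,962.85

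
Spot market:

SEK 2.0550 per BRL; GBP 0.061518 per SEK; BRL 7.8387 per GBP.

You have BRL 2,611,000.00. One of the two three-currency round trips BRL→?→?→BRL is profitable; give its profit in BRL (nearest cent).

Profitable loop is BRL → GBP → SEK → BRL:
BRL 2,611,000.00 ÷ 7.8387 = GBP 333,090.95
GBP 333,090.95 ÷ 0.061518 = SEK 5,414,528.21
SEK 5,414,528.21 ÷ 2.0550 = BRL 2,634,806.91
Profit = BRL 2,634,806.91 − BRL 2,611,000.00

Profit: BRL 23,806.91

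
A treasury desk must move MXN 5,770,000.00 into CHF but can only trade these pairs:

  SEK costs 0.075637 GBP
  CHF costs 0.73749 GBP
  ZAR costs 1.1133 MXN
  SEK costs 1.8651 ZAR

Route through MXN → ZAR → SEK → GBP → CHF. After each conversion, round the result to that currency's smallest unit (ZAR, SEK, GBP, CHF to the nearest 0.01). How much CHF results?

CHF 284,996.57

MXN 5,770,000.00 ÷ 1.1133 = ZAR 5,182,789.90
ZAR 5,182,789.90 ÷ 1.8651 = SEK 2,778,826.82
SEK 2,778,826.82 × 0.075637 = GBP 210,182.12
GBP 210,182.12 ÷ 0.73749 = CHF 284,996.57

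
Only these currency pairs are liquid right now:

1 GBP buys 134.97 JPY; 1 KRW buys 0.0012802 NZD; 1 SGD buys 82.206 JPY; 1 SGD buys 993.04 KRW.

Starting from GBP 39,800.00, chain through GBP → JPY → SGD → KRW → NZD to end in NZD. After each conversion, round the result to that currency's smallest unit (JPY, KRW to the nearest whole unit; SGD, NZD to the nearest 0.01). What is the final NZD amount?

GBP 39,800.00 × 134.97 = JPY 5,371,806
JPY 5,371,806 ÷ 82.206 = SGD 65,345.67
SGD 65,345.67 × 993.04 = KRW 64,890,864
KRW 64,890,864 × 0.0012802 = NZD 83,073.28

NZD 83,073.28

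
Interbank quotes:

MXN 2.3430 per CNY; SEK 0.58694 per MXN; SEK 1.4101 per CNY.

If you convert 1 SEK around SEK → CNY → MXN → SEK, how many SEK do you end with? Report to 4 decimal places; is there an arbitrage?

Around SEK → CNY → MXN → SEK: 1 ÷ 1.4101 × 2.3430 × 0.58694 = 0.975250
Product < 1; profitable direction is SEK → MXN → CNY → SEK.

0.9753 (arbitrage exists)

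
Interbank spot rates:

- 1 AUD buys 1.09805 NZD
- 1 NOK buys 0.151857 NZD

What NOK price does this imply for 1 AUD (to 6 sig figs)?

AUD/NOK = 7.23082

1 AUD × 1.09805 = 1.09805 NZD
1.09805 NZD ÷ 0.151857 = 7.23082 NOK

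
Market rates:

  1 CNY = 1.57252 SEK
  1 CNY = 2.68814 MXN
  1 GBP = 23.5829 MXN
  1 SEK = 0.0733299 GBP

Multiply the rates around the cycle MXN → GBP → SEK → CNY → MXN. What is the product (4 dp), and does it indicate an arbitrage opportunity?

Around MXN → GBP → SEK → CNY → MXN: 1 ÷ 23.5829 ÷ 0.0733299 ÷ 1.57252 × 2.68814 = 0.988502
Product < 1; profitable direction is MXN → CNY → SEK → GBP → MXN.

0.9885 (arbitrage exists)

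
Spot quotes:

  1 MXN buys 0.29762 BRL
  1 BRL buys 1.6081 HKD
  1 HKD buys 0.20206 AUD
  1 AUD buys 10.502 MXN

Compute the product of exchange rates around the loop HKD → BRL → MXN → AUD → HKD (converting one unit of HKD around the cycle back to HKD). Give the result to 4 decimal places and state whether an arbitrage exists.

Around HKD → BRL → MXN → AUD → HKD: 1 ÷ 1.6081 ÷ 0.29762 ÷ 10.502 ÷ 0.20206 = 0.984629
Product < 1; profitable direction is HKD → AUD → MXN → BRL → HKD.

0.9846 (arbitrage exists)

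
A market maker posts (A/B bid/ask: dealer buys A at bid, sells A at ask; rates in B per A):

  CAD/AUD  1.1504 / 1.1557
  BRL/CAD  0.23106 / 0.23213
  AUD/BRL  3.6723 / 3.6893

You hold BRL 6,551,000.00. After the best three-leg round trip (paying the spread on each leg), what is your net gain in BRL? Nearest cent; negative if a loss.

Best loop BRL → AUD → CAD → BRL:
BRL 6,551,000.00 ÷ 3.6893 (buy AUD at ask) = AUD 1,775,675.60
AUD 1,775,675.60 ÷ 1.1557 (buy CAD at ask) = CAD 1,536,450.29
CAD 1,536,450.29 ÷ 0.23213 (buy BRL at ask) = BRL 6,618,921.69

Net profit: BRL 67,921.69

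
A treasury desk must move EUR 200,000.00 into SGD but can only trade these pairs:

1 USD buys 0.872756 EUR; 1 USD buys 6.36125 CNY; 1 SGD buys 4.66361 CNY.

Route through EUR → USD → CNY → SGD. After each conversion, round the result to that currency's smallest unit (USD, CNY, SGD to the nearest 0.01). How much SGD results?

SGD 312,577.26

EUR 200,000.00 ÷ 0.872756 = USD 229,159.12
USD 229,159.12 × 6.36125 = CNY 1,457,738.45
CNY 1,457,738.45 ÷ 4.66361 = SGD 312,577.26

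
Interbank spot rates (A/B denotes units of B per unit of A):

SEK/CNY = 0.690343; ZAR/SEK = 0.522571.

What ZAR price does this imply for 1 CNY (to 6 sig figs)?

1 CNY ÷ 0.690343 = 1.44856 SEK
1.44856 SEK ÷ 0.522571 = 2.77198 ZAR

CNY/ZAR = 2.77198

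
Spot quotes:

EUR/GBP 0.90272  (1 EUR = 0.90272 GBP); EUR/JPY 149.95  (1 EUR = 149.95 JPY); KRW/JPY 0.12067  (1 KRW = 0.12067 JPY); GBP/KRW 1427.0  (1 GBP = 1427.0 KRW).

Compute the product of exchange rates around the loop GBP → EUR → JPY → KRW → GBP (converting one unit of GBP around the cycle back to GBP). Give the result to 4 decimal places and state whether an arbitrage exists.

Around GBP → EUR → JPY → KRW → GBP: 1 ÷ 0.90272 × 149.95 ÷ 0.12067 ÷ 1427.0 = 0.964651
Product < 1; profitable direction is GBP → KRW → JPY → EUR → GBP.

0.9647 (arbitrage exists)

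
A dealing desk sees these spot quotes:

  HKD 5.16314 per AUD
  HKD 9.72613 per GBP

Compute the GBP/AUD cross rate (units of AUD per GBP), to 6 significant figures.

1 GBP × 9.72613 = 9.72613 HKD
9.72613 HKD ÷ 5.16314 = 1.88376 AUD

GBP/AUD = 1.88376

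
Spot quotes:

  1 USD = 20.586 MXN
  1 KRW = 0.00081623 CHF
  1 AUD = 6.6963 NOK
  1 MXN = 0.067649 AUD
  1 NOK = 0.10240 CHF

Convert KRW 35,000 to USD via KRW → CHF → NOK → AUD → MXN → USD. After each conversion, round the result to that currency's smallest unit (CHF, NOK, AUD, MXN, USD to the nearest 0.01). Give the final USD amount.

KRW 35,000 × 0.00081623 = CHF 28.57
CHF 28.57 ÷ 0.10240 = NOK 279.00
NOK 279.00 ÷ 6.6963 = AUD 41.66
AUD 41.66 ÷ 0.067649 = MXN 615.83
MXN 615.83 ÷ 20.586 = USD 29.91

USD 29.91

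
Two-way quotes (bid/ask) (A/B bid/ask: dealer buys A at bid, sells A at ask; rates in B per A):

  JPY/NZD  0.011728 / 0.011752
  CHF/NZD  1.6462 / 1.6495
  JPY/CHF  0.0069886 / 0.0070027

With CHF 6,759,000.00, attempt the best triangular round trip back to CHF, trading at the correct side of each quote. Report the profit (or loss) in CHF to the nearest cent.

Best loop CHF → JPY → NZD → CHF:
CHF 6,759,000.00 ÷ 0.0070027 (buy JPY at ask) = JPY 965,199,137
JPY 965,199,137 × 0.011728 (sell JPY at bid) = NZD 11,319,855.48
NZD 11,319,855.48 ÷ 1.6495 (buy CHF at ask) = CHF 6,862,598.05

Net profit: CHF 103,598.05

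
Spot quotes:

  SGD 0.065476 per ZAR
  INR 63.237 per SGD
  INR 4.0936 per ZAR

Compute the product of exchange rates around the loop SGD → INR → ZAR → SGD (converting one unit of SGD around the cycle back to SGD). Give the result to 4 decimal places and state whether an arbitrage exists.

Around SGD → INR → ZAR → SGD: 1 × 63.237 ÷ 4.0936 × 0.065476 = 1.011458
Product > 1; profitable direction is SGD → INR → ZAR → SGD.

1.0115 (arbitrage exists)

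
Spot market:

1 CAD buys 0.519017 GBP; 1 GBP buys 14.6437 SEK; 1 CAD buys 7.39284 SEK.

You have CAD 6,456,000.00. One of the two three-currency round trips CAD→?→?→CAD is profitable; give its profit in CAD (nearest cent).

Profit: CAD 181,195.66

Profitable loop is CAD → GBP → SEK → CAD:
CAD 6,456,000.00 × 0.519017 = GBP 3,350,773.75
GBP 3,350,773.75 × 14.6437 = SEK 49,067,725.59
SEK 49,067,725.59 ÷ 7.39284 = CAD 6,637,195.66
Profit = CAD 6,637,195.66 − CAD 6,456,000.00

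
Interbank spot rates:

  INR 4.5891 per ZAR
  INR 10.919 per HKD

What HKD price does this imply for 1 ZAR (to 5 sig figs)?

1 ZAR × 4.5891 = 4.5891 INR
4.5891 INR ÷ 10.919 = 0.420286 HKD

ZAR/HKD = 0.42029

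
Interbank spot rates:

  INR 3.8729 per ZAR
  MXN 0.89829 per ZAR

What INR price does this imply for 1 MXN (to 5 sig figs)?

MXN/INR = 4.3114

1 MXN ÷ 0.89829 = 1.11323 ZAR
1.11323 ZAR × 3.8729 = 4.31141 INR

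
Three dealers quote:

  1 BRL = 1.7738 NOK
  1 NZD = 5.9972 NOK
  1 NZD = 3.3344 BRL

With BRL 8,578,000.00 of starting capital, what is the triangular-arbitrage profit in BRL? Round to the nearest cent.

Profitable loop is BRL → NZD → NOK → BRL:
BRL 8,578,000.00 ÷ 3.3344 = NZD 2,572,576.78
NZD 2,572,576.78 × 5.9972 = NOK 15,428,257.44
NOK 15,428,257.44 ÷ 1.7738 = BRL 8,697,856.26
Profit = BRL 8,697,856.26 − BRL 8,578,000.00

Profit: BRL 119,856.26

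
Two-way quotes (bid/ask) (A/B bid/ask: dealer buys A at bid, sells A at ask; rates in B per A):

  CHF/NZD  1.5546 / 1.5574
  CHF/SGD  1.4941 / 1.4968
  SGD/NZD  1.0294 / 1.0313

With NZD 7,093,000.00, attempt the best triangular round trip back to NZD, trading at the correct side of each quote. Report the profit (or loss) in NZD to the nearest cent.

Best loop NZD → SGD → CHF → NZD:
NZD 7,093,000.00 ÷ 1.0313 (buy SGD at ask) = SGD 6,877,727.14
SGD 6,877,727.14 ÷ 1.4968 (buy CHF at ask) = CHF 4,594,954.00
CHF 4,594,954.00 × 1.5546 (sell CHF at bid) = NZD 7,143,315.48

Net profit: NZD 50,315.48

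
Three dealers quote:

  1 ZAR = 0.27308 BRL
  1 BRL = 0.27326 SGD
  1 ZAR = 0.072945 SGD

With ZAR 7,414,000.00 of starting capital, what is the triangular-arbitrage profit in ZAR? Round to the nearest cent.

Profitable loop is ZAR → BRL → SGD → ZAR:
ZAR 7,414,000.00 × 0.27308 = BRL 2,024,615.12
BRL 2,024,615.12 × 0.27326 = SGD 553,246.33
SGD 553,246.33 ÷ 0.072945 = ZAR 7,584,431.12
Profit = ZAR 7,584,431.12 − ZAR 7,414,000.00

Profit: ZAR 170,431.12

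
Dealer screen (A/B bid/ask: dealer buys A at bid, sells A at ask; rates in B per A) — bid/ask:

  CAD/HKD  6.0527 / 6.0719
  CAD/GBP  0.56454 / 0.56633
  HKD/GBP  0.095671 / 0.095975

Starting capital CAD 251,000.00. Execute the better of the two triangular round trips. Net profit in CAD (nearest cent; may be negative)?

Net profit: CAD 5,645.48

Best loop CAD → HKD → GBP → CAD:
CAD 251,000.00 × 6.0527 (sell CAD at bid) = HKD 1,519,227.70
HKD 1,519,227.70 × 0.095671 (sell HKD at bid) = GBP 145,346.03
GBP 145,346.03 ÷ 0.56633 (buy CAD at ask) = CAD 256,645.48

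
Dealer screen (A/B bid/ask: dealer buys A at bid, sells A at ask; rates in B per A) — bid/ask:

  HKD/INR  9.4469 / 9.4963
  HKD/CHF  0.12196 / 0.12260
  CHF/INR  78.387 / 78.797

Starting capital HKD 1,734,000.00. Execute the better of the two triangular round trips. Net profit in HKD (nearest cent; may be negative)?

Net profit: HKD 11,645.79

Best loop HKD → CHF → INR → HKD:
HKD 1,734,000.00 × 0.12196 (sell HKD at bid) = CHF 211,478.64
CHF 211,478.64 × 78.387 (sell CHF at bid) = INR 16,577,176.15
INR 16,577,176.15 ÷ 9.4963 (buy HKD at ask) = HKD 1,745,645.79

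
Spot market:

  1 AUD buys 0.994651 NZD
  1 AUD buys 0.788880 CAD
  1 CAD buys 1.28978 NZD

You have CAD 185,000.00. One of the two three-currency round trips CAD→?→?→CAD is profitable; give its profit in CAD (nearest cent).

Profit: CAD 4,246.38

Profitable loop is CAD → NZD → AUD → CAD:
CAD 185,000.00 × 1.28978 = NZD 238,609.30
NZD 238,609.30 ÷ 0.994651 = AUD 239,892.48
AUD 239,892.48 × 0.788880 = CAD 189,246.38
Profit = CAD 189,246.38 − CAD 185,000.00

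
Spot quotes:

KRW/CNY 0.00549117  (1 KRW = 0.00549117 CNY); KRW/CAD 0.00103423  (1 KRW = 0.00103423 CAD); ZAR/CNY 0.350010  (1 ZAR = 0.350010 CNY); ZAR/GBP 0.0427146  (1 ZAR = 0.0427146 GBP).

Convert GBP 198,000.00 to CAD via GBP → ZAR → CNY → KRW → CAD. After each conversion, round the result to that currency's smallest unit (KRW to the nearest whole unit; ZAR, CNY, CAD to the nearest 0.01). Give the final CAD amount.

GBP 198,000.00 ÷ 0.0427146 = ZAR 4,635,417.40
ZAR 4,635,417.40 × 0.350010 = CNY 1,622,442.44
CNY 1,622,442.44 ÷ 0.00549117 = KRW 295,463,888
KRW 295,463,888 × 0.00103423 = CAD 305,577.62

CAD 305,577.62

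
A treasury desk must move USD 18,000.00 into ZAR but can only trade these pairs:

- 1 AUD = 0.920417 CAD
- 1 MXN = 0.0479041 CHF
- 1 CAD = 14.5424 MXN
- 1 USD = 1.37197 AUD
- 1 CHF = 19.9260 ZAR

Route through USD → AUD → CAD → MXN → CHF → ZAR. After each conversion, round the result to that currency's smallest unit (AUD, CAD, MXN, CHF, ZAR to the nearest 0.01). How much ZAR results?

ZAR 315,522.63

USD 18,000.00 × 1.37197 = AUD 24,695.46
AUD 24,695.46 × 0.920417 = CAD 22,730.12
CAD 22,730.12 × 14.5424 = MXN 330,550.50
MXN 330,550.50 × 0.0479041 = CHF 15,834.72
CHF 15,834.72 × 19.9260 = ZAR 315,522.63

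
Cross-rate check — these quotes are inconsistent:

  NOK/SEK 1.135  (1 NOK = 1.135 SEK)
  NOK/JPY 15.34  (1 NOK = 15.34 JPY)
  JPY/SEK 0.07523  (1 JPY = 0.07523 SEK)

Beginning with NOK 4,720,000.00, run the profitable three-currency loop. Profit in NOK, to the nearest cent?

Profit: NOK 79,130.49

Profitable loop is NOK → JPY → SEK → NOK:
NOK 4,720,000.00 × 15.34 = JPY 72,404,800
JPY 72,404,800 × 0.07523 = SEK 5,447,013.10
SEK 5,447,013.10 ÷ 1.135 = NOK 4,799,130.49
Profit = NOK 4,799,130.49 − NOK 4,720,000.00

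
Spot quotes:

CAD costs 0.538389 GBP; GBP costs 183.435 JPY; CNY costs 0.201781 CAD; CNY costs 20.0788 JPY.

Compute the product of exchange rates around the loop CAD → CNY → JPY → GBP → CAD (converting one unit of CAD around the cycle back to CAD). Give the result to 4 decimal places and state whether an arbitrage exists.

Around CAD → CNY → JPY → GBP → CAD: 1 ÷ 0.201781 × 20.0788 ÷ 183.435 ÷ 0.538389 = 1.007579
Product > 1; profitable direction is CAD → CNY → JPY → GBP → CAD.

1.0076 (arbitrage exists)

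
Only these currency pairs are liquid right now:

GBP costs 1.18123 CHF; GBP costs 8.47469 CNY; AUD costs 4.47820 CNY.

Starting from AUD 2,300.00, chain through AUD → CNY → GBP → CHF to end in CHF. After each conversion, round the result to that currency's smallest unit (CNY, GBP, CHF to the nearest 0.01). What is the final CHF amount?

CHF 1,435.63

AUD 2,300.00 × 4.47820 = CNY 10,299.86
CNY 10,299.86 ÷ 8.47469 = GBP 1,215.37
GBP 1,215.37 × 1.18123 = CHF 1,435.63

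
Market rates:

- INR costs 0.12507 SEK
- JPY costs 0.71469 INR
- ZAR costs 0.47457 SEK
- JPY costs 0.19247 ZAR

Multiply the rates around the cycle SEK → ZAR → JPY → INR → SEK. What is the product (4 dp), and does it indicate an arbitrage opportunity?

Around SEK → ZAR → JPY → INR → SEK: 1 ÷ 0.47457 ÷ 0.19247 × 0.71469 × 0.12507 = 0.978605
Product < 1; profitable direction is SEK → INR → JPY → ZAR → SEK.

0.9786 (arbitrage exists)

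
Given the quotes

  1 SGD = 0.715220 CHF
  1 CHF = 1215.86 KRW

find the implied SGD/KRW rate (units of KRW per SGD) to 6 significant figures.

1 SGD × 0.715220 = 0.71522 CHF
0.71522 CHF × 1215.86 = 869.607 KRW

SGD/KRW = 869.607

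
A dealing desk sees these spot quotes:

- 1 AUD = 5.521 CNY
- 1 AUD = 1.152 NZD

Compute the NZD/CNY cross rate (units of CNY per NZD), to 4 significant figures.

NZD/CNY = 4.793

1 NZD ÷ 1.152 = 0.868056 AUD
0.868056 AUD × 5.521 = 4.79253 CNY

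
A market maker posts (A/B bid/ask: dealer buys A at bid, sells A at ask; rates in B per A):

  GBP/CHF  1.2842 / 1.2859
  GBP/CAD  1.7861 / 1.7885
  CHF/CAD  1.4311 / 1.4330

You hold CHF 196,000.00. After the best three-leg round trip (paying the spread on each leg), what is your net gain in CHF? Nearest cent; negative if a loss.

Best loop CHF → CAD → GBP → CHF:
CHF 196,000.00 × 1.4311 (sell CHF at bid) = CAD 280,495.60
CAD 280,495.60 ÷ 1.7885 (buy GBP at ask) = GBP 156,832.88
GBP 156,832.88 × 1.2842 (sell GBP at bid) = CHF 201,404.78

Net profit: CHF 5,404.78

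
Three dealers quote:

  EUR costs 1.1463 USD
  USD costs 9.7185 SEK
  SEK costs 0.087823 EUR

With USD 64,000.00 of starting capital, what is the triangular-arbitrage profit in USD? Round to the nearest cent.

Profitable loop is USD → EUR → SEK → USD:
USD 64,000.00 ÷ 1.1463 = EUR 55,831.81
EUR 55,831.81 ÷ 0.087823 = SEK 635,731.03
SEK 635,731.03 ÷ 9.7185 = USD 65,414.52
Profit = USD 65,414.52 − USD 64,000.00

Profit: USD 1,414.52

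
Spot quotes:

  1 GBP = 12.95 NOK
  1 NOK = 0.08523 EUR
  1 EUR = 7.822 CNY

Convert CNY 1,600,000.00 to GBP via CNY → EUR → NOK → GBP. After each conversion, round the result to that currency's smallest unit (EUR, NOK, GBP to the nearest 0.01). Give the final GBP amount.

GBP 185,327.52

CNY 1,600,000.00 ÷ 7.822 = EUR 204,551.27
EUR 204,551.27 ÷ 0.08523 = NOK 2,399,991.43
NOK 2,399,991.43 ÷ 12.95 = GBP 185,327.52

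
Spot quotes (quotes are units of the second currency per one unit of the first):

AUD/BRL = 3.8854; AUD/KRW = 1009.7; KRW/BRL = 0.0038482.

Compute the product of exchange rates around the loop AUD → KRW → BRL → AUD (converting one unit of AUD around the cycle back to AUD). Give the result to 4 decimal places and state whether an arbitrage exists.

1.0000 (no arbitrage)

Around AUD → KRW → BRL → AUD: 1 × 1009.7 × 0.0038482 ÷ 3.8854 = 1.000033
Product ≈ 1 (deviation 0.003%, within rounding noise).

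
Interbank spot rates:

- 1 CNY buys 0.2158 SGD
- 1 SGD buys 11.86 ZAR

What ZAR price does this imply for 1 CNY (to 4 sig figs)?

1 CNY × 0.2158 = 0.2158 SGD
0.2158 SGD × 11.86 = 2.55939 ZAR

CNY/ZAR = 2.559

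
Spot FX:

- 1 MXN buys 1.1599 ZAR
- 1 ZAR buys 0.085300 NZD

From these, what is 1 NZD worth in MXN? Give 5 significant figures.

1 NZD ÷ 0.085300 = 11.7233 ZAR
11.7233 ZAR ÷ 1.1599 = 10.1072 MXN

NZD/MXN = 10.107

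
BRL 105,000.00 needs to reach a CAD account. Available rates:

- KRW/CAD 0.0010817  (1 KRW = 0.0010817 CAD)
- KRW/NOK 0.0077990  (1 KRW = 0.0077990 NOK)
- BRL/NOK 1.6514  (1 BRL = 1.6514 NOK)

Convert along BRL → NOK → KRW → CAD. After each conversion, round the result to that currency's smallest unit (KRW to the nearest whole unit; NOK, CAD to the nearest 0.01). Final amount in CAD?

CAD 24,049.69

BRL 105,000.00 × 1.6514 = NOK 173,397.00
NOK 173,397.00 ÷ 0.0077990 = KRW 22,233,235
KRW 22,233,235 × 0.0010817 = CAD 24,049.69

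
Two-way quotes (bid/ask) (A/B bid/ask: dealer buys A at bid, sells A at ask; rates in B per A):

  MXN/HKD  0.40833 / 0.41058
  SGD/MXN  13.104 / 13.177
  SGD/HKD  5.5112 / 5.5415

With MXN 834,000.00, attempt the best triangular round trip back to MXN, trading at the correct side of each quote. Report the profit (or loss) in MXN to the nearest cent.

Best loop MXN → SGD → HKD → MXN:
MXN 834,000.00 ÷ 13.177 (buy SGD at ask) = SGD 63,292.10
SGD 63,292.10 × 5.5112 (sell SGD at bid) = HKD 348,815.42
HKD 348,815.42 ÷ 0.41058 (buy MXN at ask) = MXN 849,567.49

Net profit: MXN 15,567.49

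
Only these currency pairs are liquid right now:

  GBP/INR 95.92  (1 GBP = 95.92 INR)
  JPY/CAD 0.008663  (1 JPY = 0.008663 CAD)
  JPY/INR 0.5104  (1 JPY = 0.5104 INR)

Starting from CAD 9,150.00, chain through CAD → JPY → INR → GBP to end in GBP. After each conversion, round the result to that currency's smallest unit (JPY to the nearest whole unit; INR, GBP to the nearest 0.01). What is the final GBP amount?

GBP 5,620.23

CAD 9,150.00 ÷ 0.008663 = JPY 1,056,216
JPY 1,056,216 × 0.5104 = INR 539,092.65
INR 539,092.65 ÷ 95.92 = GBP 5,620.23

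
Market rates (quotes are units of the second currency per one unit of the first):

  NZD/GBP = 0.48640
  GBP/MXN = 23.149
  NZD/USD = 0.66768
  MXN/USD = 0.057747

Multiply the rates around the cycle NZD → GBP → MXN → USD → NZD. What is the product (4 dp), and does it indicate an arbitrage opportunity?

Around NZD → GBP → MXN → USD → NZD: 1 × 0.48640 × 23.149 × 0.057747 ÷ 0.66768 = 0.973838
Product < 1; profitable direction is NZD → USD → MXN → GBP → NZD.

0.9738 (arbitrage exists)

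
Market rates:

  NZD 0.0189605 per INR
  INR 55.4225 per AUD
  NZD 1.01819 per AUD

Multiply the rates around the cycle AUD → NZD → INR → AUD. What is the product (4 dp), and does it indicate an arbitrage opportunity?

Around AUD → NZD → INR → AUD: 1 × 1.01819 ÷ 0.0189605 ÷ 55.4225 = 0.968931
Product < 1; profitable direction is AUD → INR → NZD → AUD.

0.9689 (arbitrage exists)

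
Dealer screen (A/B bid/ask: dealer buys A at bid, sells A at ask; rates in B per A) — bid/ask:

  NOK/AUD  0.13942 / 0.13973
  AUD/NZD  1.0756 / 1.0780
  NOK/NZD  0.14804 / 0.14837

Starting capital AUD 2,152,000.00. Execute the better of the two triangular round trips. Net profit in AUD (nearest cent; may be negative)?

Net profit: AUD 23,064.01

Best loop AUD → NZD → NOK → AUD:
AUD 2,152,000.00 × 1.0756 (sell AUD at bid) = NZD 2,314,691.20
NZD 2,314,691.20 ÷ 0.14837 (buy NOK at ask) = NOK 15,600,803.40
NOK 15,600,803.40 × 0.13942 (sell NOK at bid) = AUD 2,175,064.01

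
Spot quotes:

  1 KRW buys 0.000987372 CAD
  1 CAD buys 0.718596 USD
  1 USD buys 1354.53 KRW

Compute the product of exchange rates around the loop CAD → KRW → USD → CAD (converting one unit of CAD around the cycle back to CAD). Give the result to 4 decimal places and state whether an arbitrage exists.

Around CAD → KRW → USD → CAD: 1 ÷ 0.000987372 ÷ 1354.53 ÷ 0.718596 = 1.040509
Product > 1; profitable direction is CAD → KRW → USD → CAD.

1.0405 (arbitrage exists)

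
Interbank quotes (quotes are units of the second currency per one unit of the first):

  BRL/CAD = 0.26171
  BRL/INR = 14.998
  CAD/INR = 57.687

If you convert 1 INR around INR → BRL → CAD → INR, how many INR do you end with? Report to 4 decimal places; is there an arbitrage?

1.0066 (arbitrage exists)

Around INR → BRL → CAD → INR: 1 ÷ 14.998 × 0.26171 × 57.687 = 1.006619
Product > 1; profitable direction is INR → BRL → CAD → INR.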